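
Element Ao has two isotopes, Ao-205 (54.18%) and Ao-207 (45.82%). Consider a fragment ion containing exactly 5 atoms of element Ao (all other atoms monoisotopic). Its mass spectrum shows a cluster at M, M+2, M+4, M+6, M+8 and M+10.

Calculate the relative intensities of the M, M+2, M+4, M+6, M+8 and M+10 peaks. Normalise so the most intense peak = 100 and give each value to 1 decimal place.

The 5 Ao atoms are independent, so intensities follow the terms of (0.5418 + 0.4582)^5.
P(M) = 0.5418^5 = 0.046687
P(M+2) = 5 × 0.5418^4 × 0.4582^1 = 0.197415
P(M+4) = 10 × 0.5418^3 × 0.4582^2 = 0.333908
P(M+6) = 10 × 0.5418^2 × 0.4582^3 = 0.282386
P(M+8) = 5 × 0.5418^1 × 0.4582^4 = 0.119407
P(M+10) = 0.4582^5 = 0.020196
The M+4 peak is largest (0.333908); scaling to 100 gives 14.0 : 59.1 : 100.0 : 84.6 : 35.8 : 6.0.

14.0 : 59.1 : 100.0 : 84.6 : 35.8 : 6.0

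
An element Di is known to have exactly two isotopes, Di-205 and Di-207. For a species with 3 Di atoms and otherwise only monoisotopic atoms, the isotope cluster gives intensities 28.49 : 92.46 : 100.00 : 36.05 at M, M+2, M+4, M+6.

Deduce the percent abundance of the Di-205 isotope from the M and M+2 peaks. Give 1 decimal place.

48.0%

If p is the fraction of Di that is Di-205, then I(M+2)/I(M) = [C(3,1)·p^2·(1−p)] / p^3 = 3·(1−p)/p = 92.46/28.49 = 3.2453
(1−p)/p = 3.2453/3 = 1.0818  ⇒  p = 1/(1 + 1.0818) = 0.4804
Di-205: 48.0%, Di-207: 52.0%.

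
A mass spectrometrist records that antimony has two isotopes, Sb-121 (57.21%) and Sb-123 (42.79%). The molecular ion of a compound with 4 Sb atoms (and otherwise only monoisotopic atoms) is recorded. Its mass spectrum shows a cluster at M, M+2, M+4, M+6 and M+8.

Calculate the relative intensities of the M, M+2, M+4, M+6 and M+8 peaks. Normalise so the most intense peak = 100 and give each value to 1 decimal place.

29.8 : 89.1 : 100.0 : 49.9 : 9.3

Each Sb atom is independently Sb-121 (p = 0.5721) or Sb-123 (q = 0.4279); the cluster is the binomial expansion (p + q)^4.
P(M) = 0.5721^4 = 0.107124
P(M+2) = 4 × 0.5721^3 × 0.4279^1 = 0.320493
P(M+4) = 6 × 0.5721^2 × 0.4279^2 = 0.359567
P(M+6) = 4 × 0.5721^1 × 0.4279^3 = 0.179291
P(M+8) = 0.4279^4 = 0.033525
The M+4 peak is largest (0.359567); scaling to 100 gives 29.8 : 89.1 : 100.0 : 49.9 : 9.3.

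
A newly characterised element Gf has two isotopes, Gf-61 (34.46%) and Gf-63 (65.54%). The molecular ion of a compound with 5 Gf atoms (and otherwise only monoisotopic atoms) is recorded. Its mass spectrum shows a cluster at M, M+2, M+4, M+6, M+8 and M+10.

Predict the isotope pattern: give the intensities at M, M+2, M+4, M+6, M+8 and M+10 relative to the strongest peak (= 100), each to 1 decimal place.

Expanding (0.3446 + 0.6554)^5:
P(M) = 0.3446^5 = 0.004859
P(M+2) = 5 × 0.3446^4 × 0.6554^1 = 0.046210
P(M+4) = 10 × 0.3446^3 × 0.6554^2 = 0.175776
P(M+6) = 10 × 0.3446^2 × 0.6554^3 = 0.334310
P(M+8) = 5 × 0.3446^1 × 0.6554^4 = 0.317915
P(M+10) = 0.6554^5 = 0.120929
The M+6 peak is largest (0.334310); scaling to 100 gives 1.5 : 13.8 : 52.6 : 100.0 : 95.1 : 36.2.

1.5 : 13.8 : 52.6 : 100.0 : 95.1 : 36.2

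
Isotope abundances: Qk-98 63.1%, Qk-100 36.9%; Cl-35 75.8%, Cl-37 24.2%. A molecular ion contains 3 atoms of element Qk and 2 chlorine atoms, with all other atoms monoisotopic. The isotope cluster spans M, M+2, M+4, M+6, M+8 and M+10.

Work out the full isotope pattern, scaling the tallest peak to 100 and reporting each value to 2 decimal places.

Element Qk pattern (n=3): 0.25123959 : 0.44076423 : 0.25775277 : 0.05024341
Chlorine pattern (n=2): 0.574564 : 0.366872 : 0.058564
Convolve the two distributions (both contribute in 2-u steps):
  M: 0.25123959×0.574564 = 0.144353
  M+2: 0.25123959×0.366872 + 0.44076423×0.574564 = 0.345420
  M+4: 0.25123959×0.058564 + 0.44076423×0.366872 + 0.25775277×0.574564 = 0.324513
  M+6: 0.44076423×0.058564 + 0.25775277×0.366872 + 0.05024341×0.574564 = 0.149243
  M+8: 0.25775277×0.058564 + 0.05024341×0.366872 = 0.033528
  M+10: 0.05024341×0.058564 = 0.002942
Scale to base peak (0.345420) = 100: 41.79 : 100.00 : 93.95 : 43.21 : 9.71 : 0.85

41.79 : 100.00 : 93.95 : 43.21 : 9.71 : 0.85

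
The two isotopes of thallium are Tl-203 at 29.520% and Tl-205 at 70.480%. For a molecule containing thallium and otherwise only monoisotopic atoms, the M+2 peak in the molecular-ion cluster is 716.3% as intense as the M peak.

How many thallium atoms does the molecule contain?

3

For n independent Tl atoms, I(M+2)/I(M) = n · (abundance Tl-205) / (abundance Tl-203) = n · 0.70480/0.29520.
n = 7.163 × 0.29520/0.70480 = 3.00 ≈ 3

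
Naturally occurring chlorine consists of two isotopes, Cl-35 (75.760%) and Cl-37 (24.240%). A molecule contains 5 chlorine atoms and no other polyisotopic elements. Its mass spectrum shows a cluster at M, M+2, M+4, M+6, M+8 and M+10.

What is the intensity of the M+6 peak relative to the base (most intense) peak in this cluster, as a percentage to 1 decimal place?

20.5%

Term probabilities: M 0.2496, M+2 0.3993, M+4 0.2555, M+6 0.0817, M+8 0.0131, M+10 0.0008. Base peak = M+2.
P(M+2) = C(5,1) × 0.75760^4 × 0.24240^1 = 5 × 0.32942751 × 0.2424 = 0.399266 (base)
P(M+6) = C(5,3) × 0.75760^2 × 0.24240^3 = 10 × 0.57395776 × 0.01424288 = 0.081748
Relative intensity = 0.081748 / 0.399266 × 100 = 20.5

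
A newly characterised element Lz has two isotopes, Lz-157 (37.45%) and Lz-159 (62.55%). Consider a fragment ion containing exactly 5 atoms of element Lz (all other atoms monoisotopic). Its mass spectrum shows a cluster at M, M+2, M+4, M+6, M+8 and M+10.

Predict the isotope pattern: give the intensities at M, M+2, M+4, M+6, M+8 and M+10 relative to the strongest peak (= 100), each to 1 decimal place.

Each Lz atom is independently Lz-157 (p = 0.3745) or Lz-159 (q = 0.6255); the cluster is the binomial expansion (p + q)^5.
P(M) = 0.3745^5 = 0.007366
P(M+2) = 5 × 0.3745^4 × 0.6255^1 = 0.061518
P(M+4) = 10 × 0.3745^3 × 0.6255^2 = 0.205499
P(M+6) = 10 × 0.3745^2 × 0.6255^3 = 0.343230
P(M+8) = 5 × 0.3745^1 × 0.6255^4 = 0.286636
P(M+10) = 0.6255^5 = 0.095750
The M+6 peak is largest (0.343230); scaling to 100 gives 2.1 : 17.9 : 59.9 : 100.0 : 83.5 : 27.9.

2.1 : 17.9 : 59.9 : 100.0 : 83.5 : 27.9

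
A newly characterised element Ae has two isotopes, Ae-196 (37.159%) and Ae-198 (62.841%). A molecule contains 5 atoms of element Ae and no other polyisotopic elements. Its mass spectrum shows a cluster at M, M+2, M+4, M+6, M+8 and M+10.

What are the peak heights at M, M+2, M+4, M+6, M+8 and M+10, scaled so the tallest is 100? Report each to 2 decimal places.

2.07 : 17.48 : 59.13 : 100.00 : 84.56 : 28.60

Expanding (0.37159 + 0.62841)^5:
P(M) = 0.37159^5 = 0.007085
P(M+2) = 5 × 0.37159^4 × 0.62841^1 = 0.059906
P(M+4) = 10 × 0.37159^3 × 0.62841^2 = 0.202618
P(M+6) = 10 × 0.37159^2 × 0.62841^3 = 0.342655
P(M+8) = 5 × 0.37159^1 × 0.62841^4 = 0.289739
P(M+10) = 0.62841^5 = 0.097998
The M+6 peak is largest (0.342655); scaling to 100 gives 2.07 : 17.48 : 59.13 : 100.00 : 84.56 : 28.60.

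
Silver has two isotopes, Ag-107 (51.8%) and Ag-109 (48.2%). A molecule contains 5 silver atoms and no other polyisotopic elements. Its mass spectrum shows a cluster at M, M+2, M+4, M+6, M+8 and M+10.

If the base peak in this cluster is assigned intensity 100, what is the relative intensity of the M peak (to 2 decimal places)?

(0.518 + 0.482)^5 gives M 0.0373, M+2 0.1735, M+4 0.3229, M+6 0.3005, M+8 0.1398, M+10 0.0260; the largest is M+4.
P(M+4) = C(5,2) × 0.518^3 × 0.482^2 = 10 × 0.13899183 × 0.232324 = 0.322911 (base)
P(M) = C(5,0) × 0.518^5 × 0.482^0 = 1 × 0.03729484 × 1.0000 = 0.037295
Relative intensity = 0.037295 / 0.322911 × 100 = 11.55

11.55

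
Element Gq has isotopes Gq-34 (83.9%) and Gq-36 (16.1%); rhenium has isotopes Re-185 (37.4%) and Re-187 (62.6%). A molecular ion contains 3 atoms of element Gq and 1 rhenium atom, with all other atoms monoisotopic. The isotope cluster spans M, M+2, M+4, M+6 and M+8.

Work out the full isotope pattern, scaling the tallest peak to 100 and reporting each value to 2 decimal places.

Element Gq pattern (n=3): 0.59058972 : 0.33999384 : 0.06524316 : 0.00417328
Rhenium pattern (n=1): 0.3740 : 0.6260
Convolve the two distributions (both contribute in 2-u steps):
  M: 0.59058972×0.3740 = 0.220881
  M+2: 0.59058972×0.6260 + 0.33999384×0.3740 = 0.496867
  M+4: 0.33999384×0.6260 + 0.06524316×0.3740 = 0.237237
  M+6: 0.06524316×0.6260 + 0.00417328×0.3740 = 0.042403
  M+8: 0.00417328×0.6260 = 0.002612
Scale to base peak (0.496867) = 100: 44.45 : 100.00 : 47.75 : 8.53 : 0.53

44.45 : 100.00 : 47.75 : 8.53 : 0.53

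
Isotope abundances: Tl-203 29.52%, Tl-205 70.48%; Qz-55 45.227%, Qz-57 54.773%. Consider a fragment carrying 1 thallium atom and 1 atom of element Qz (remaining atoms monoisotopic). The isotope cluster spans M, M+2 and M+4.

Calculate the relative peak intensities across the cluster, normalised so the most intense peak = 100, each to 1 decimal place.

Thallium pattern (n=1): 0.2952 : 0.7048
Element Qz pattern (n=1): 0.45227 : 0.54773
Convolve the two distributions (both contribute in 2-u steps):
  M: 0.2952×0.45227 = 0.133510
  M+2: 0.2952×0.54773 + 0.7048×0.45227 = 0.480450
  M+4: 0.7048×0.54773 = 0.386040
Scale to base peak (0.480450) = 100: 27.8 : 100.0 : 80.3

27.8 : 100.0 : 80.3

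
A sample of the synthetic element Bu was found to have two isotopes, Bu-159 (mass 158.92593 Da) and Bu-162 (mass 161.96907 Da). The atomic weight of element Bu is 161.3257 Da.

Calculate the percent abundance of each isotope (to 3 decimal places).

Let x be the fractional abundance of Bu-159; then Bu-162 has abundance 1 − x.
158.92593·x + 161.96907·(1 − x) = 161.3257
(158.92593 − 161.96907)·x = 161.3257 − 161.96907
x = -0.64337 / -3.04314 = 0.21142 → 21.142% Bu-159, 78.858% Bu-162.

Bu-159: 21.142%, Bu-162: 78.858%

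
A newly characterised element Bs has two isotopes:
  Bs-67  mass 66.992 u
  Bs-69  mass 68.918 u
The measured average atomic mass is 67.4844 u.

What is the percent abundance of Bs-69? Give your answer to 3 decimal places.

25.566%

Writing the weighted mean with unknown fraction x of Bs-67:
66.992·x + 68.918·(1 − x) = 67.4844
(66.992 − 68.918)·x = 67.4844 − 68.918
x = -1.4336 / -1.926 = 0.74434 → 74.434% Bs-67, 25.566% Bs-69.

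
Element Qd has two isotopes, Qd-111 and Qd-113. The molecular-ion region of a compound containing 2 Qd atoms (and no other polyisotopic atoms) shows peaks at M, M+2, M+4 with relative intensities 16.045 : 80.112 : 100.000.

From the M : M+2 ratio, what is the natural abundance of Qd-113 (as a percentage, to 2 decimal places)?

Write p for the Qd-111 fraction. I(M+2)/I(M) = [C(2,1)·p^1·(1−p)] / p^2 = 2·(1−p)/p = 80.112/16.045 = 4.9930
(1−p)/p = 4.9930/2 = 2.4965  ⇒  p = 1/(1 + 2.4965) = 0.2860
Qd-111: 28.60%, Qd-113: 71.40%.

71.40%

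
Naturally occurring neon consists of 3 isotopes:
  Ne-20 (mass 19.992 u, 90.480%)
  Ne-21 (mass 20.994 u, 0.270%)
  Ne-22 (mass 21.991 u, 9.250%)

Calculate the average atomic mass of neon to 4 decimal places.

Ar = Σ fᵢ·mᵢ = 0.90480 × 19.992 + 0.00270 × 20.994 + 0.09250 × 21.991
= 18.08876 + 0.05668 + 2.03417 = 20.17961 u

20.1796 u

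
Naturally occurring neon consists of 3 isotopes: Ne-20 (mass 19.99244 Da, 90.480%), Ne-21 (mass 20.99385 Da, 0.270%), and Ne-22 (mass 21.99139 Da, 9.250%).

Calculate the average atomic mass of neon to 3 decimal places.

Weight each isotope mass by its fractional abundance: 0.90480 × 19.99244 + 0.00270 × 20.99385 + 0.09250 × 21.99139
= 18.089160 + 0.056683 + 2.034204 = 20.180047 Da

20.180 Da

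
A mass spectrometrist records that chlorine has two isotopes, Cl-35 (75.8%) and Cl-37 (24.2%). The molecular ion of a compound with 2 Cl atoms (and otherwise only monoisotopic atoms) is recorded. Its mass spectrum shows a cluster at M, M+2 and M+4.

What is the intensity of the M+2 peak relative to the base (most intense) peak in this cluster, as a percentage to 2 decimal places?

Binomial terms of (0.758 + 0.242)^2: M 0.5746, M+2 0.3669, M+4 0.0586 → M is the base peak.
P(M) = C(2,0) × 0.758^2 × 0.242^0 = 1 × 0.574564 × 1.0000 = 0.574564 (base)
P(M+2) = C(2,1) × 0.758^1 × 0.242^1 = 2 × 0.7580 × 0.2420 = 0.366872
Relative intensity = 0.366872 / 0.574564 × 100 = 63.85

63.85%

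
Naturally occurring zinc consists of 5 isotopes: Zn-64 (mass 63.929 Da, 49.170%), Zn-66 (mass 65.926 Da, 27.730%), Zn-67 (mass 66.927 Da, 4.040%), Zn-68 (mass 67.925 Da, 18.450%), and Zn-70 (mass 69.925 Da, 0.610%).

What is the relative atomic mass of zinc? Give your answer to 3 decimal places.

Ar = Σ fᵢ·mᵢ = 0.49170 × 63.929 + 0.27730 × 65.926 + 0.04040 × 66.927 + 0.18450 × 67.925 + 0.00610 × 69.925
= 31.4339 + 18.2813 + 2.7039 + 12.5322 + 0.4265 = 65.3778 Da

65.378 Da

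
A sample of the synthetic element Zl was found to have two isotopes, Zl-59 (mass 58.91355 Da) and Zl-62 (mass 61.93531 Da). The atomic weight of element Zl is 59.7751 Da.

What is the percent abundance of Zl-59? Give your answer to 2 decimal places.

71.49%

With x = fraction of Zl-59 (so Zl-62 is 1 − x):
58.91355·x + 61.93531·(1 − x) = 59.7751
(58.91355 − 61.93531)·x = 59.7751 − 61.93531
x = -2.16021 / -3.02176 = 0.71488 → 71.49% Zl-59, 28.51% Zl-62.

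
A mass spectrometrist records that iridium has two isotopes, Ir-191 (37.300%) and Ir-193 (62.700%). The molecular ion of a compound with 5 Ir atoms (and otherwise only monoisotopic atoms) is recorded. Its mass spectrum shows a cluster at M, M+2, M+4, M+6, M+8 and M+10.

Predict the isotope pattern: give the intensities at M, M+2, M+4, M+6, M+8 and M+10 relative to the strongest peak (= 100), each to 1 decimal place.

2.1 : 17.7 : 59.5 : 100.0 : 84.0 : 28.3

Each Ir atom is independently Ir-191 (p = 0.37300) or Ir-193 (q = 0.62700); the cluster is the binomial expansion (p + q)^5.
P(M) = 0.37300^5 = 0.007220
P(M+2) = 5 × 0.37300^4 × 0.62700^1 = 0.060684
P(M+4) = 10 × 0.37300^3 × 0.62700^2 = 0.204015
P(M+6) = 10 × 0.37300^2 × 0.62700^3 = 0.342942
P(M+8) = 5 × 0.37300^1 × 0.62700^4 = 0.288237
P(M+10) = 0.62700^5 = 0.096903
The M+6 peak is largest (0.342942); scaling to 100 gives 2.1 : 17.7 : 59.5 : 100.0 : 84.0 : 28.3.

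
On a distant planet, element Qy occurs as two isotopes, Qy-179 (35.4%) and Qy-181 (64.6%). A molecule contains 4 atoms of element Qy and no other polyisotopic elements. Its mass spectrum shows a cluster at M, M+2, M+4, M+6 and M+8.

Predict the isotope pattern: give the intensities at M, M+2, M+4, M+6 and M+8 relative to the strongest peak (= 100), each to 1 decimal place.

4.1 : 30.0 : 82.2 : 100.0 : 45.6

The 4 Qy atoms are independent, so intensities follow the terms of (0.354 + 0.646)^4.
P(M) = 0.354^4 = 0.015704
P(M+2) = 4 × 0.354^3 × 0.646^1 = 0.114631
P(M+4) = 6 × 0.354^2 × 0.646^2 = 0.313778
P(M+6) = 4 × 0.354^1 × 0.646^3 = 0.381734
P(M+8) = 0.646^4 = 0.174153
The M+6 peak is largest (0.381734); scaling to 100 gives 4.1 : 30.0 : 82.2 : 100.0 : 45.6.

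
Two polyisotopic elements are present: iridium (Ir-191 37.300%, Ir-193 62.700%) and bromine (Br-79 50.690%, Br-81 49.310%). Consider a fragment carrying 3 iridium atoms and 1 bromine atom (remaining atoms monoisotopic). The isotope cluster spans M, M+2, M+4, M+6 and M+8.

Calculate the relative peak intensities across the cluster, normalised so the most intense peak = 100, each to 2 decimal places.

Iridium pattern (n=3): 0.05189512 : 0.26170165 : 0.43991135 : 0.24649188
Bromine pattern (n=1): 0.5069 : 0.4931
Convolve the two distributions (both contribute in 2-u steps):
  M: 0.05189512×0.5069 = 0.026306
  M+2: 0.05189512×0.4931 + 0.26170165×0.5069 = 0.158246
  M+4: 0.26170165×0.4931 + 0.43991135×0.5069 = 0.352036
  M+6: 0.43991135×0.4931 + 0.24649188×0.5069 = 0.341867
  M+8: 0.24649188×0.4931 = 0.121545
Scale to base peak (0.352036) = 100: 7.47 : 44.95 : 100.00 : 97.11 : 34.53

7.47 : 44.95 : 100.00 : 97.11 : 34.53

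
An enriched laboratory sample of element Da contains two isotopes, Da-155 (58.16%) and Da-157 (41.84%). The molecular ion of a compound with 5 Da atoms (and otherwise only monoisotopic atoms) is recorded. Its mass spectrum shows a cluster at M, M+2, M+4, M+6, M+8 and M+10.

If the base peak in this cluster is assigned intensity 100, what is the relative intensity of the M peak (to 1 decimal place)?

Term probabilities: M 0.0665, M+2 0.2394, M+4 0.3444, M+6 0.2478, M+8 0.0891, M+10 0.0128. Base peak = M+4.
P(M+4) = C(5,2) × 0.5816^3 × 0.4184^2 = 10 × 0.19673118 × 0.17505856 = 0.344395 (base)
P(M) = C(5,0) × 0.5816^5 × 0.4184^0 = 1 × 0.06654601 × 1.0000 = 0.066546
Relative intensity = 0.066546 / 0.344395 × 100 = 19.3

19.3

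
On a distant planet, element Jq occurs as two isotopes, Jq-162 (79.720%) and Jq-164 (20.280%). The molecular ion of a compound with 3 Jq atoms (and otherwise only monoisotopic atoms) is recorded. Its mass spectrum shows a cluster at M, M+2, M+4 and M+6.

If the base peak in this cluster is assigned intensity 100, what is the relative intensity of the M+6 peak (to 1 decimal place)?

1.6

Term probabilities: M 0.5066, M+2 0.3867, M+4 0.0984, M+6 0.0083. Base peak = M.
P(M) = C(3,0) × 0.79720^3 × 0.20280^0 = 1 × 0.50664279 × 1.0000 = 0.506643 (base)
P(M+6) = C(3,3) × 0.79720^0 × 0.20280^3 = 1 × 1.0000 × 0.00834073 = 0.008341
Relative intensity = 0.008341 / 0.506643 × 100 = 1.6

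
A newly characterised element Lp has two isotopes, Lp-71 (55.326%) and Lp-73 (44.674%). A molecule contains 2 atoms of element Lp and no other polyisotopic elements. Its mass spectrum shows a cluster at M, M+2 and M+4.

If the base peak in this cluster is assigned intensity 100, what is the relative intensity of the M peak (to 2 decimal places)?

61.92

Term probabilities: M 0.3061, M+2 0.4943, M+4 0.1996. Base peak = M+2.
P(M+2) = C(2,1) × 0.55326^1 × 0.44674^1 = 2 × 0.55326 × 0.44674 = 0.494327 (base)
P(M) = C(2,0) × 0.55326^2 × 0.44674^0 = 1 × 0.30609663 × 1.0000 = 0.306097
Relative intensity = 0.306097 / 0.494327 × 100 = 61.92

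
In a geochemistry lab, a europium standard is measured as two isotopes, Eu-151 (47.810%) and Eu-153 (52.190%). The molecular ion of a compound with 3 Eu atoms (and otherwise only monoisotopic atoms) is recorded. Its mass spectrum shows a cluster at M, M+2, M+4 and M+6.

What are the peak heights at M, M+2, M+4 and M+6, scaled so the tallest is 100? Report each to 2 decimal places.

27.97 : 91.61 : 100.00 : 36.39

The 3 Eu atoms are independent, so intensities follow the terms of (0.47810 + 0.52190)^3.
P(M) = 0.47810^3 = 0.109284
P(M+2) = 3 × 0.47810^2 × 0.52190^1 = 0.357887
P(M+4) = 3 × 0.47810^1 × 0.52190^2 = 0.390674
P(M+6) = 0.52190^3 = 0.142155
The M+4 peak is largest (0.390674); scaling to 100 gives 27.97 : 91.61 : 100.00 : 36.39.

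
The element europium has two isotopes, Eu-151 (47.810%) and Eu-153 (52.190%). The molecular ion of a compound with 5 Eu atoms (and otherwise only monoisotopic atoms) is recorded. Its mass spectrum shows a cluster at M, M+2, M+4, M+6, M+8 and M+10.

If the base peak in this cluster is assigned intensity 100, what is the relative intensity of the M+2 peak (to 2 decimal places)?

(0.47810 + 0.52190)^5 gives M 0.0250, M+2 0.1363, M+4 0.2977, M+6 0.3249, M+8 0.1774, M+10 0.0387; the largest is M+6.
P(M+6) = C(5,3) × 0.47810^2 × 0.52190^3 = 10 × 0.22857961 × 0.14215492 = 0.324937 (base)
P(M+2) = C(5,1) × 0.47810^4 × 0.52190^1 = 5 × 0.05224864 × 0.5219 = 0.136343
Relative intensity = 0.136343 / 0.324937 × 100 = 41.96

41.96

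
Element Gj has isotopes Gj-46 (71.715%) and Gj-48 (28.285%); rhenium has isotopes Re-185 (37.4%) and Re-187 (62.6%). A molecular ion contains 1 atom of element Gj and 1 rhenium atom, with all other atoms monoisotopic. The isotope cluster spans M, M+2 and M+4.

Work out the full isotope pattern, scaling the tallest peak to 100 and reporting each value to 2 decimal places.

Element Gj pattern (n=1): 0.71715 : 0.28285
Rhenium pattern (n=1): 0.3740 : 0.6260
Convolve the two distributions (both contribute in 2-u steps):
  M: 0.71715×0.3740 = 0.268214
  M+2: 0.71715×0.6260 + 0.28285×0.3740 = 0.554722
  M+4: 0.28285×0.6260 = 0.177064
Scale to base peak (0.554722) = 100: 48.35 : 100.00 : 31.92

48.35 : 100.00 : 31.92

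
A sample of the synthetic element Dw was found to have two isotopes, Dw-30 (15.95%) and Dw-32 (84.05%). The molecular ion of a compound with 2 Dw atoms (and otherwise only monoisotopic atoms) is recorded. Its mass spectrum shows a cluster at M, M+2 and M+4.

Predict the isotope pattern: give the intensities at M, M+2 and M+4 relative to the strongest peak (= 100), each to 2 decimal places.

3.60 : 37.95 : 100.00

Each Dw atom is independently Dw-30 (p = 0.1595) or Dw-32 (q = 0.8405); the cluster is the binomial expansion (p + q)^2.
P(M) = 0.1595^2 = 0.025440
P(M+2) = 2 × 0.1595^1 × 0.8405^1 = 0.268120
P(M+4) = 0.8405^2 = 0.706440
The M+4 peak is largest (0.706440); scaling to 100 gives 3.60 : 37.95 : 100.00.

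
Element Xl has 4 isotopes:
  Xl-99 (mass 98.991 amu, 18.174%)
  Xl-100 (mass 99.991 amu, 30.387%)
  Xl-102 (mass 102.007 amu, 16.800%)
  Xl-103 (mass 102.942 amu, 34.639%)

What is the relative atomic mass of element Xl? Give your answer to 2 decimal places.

The abundance-weighted mean is 0.18174 × 98.991 + 0.30387 × 99.991 + 0.16800 × 102.007 + 0.34639 × 102.942
= 17.9906 + 30.3843 + 17.1372 + 35.6581 = 101.1702 amu

101.17 amu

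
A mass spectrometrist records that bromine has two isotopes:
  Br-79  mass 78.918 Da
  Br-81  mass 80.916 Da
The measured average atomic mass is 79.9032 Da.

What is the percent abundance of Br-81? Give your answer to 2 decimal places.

Let x be the fractional abundance of Br-79; then Br-81 has abundance 1 − x.
78.918·x + 80.916·(1 − x) = 79.9032
(78.918 − 80.916)·x = 79.9032 − 80.916
x = -1.0128 / -1.998 = 0.50691 → 50.69% Br-79, 49.31% Br-81.

49.31%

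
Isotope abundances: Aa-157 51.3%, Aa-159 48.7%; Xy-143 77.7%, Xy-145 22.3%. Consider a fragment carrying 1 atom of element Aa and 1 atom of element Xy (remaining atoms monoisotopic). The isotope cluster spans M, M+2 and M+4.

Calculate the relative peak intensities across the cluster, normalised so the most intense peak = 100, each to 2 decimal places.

Element Aa pattern (n=1): 0.5130 : 0.4870
Element Xy pattern (n=1): 0.7770 : 0.2230
Convolve the two distributions (both contribute in 2-u steps):
  M: 0.5130×0.7770 = 0.398601
  M+2: 0.5130×0.2230 + 0.4870×0.7770 = 0.492798
  M+4: 0.4870×0.2230 = 0.108601
Scale to base peak (0.492798) = 100: 80.89 : 100.00 : 22.04

80.89 : 100.00 : 22.04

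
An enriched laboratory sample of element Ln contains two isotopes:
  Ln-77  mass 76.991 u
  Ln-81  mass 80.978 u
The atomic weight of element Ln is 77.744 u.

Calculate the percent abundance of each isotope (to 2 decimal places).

Let x be the fractional abundance of Ln-77; then Ln-81 has abundance 1 − x.
76.991·x + 80.978·(1 − x) = 77.744
(76.991 − 80.978)·x = 77.744 − 80.978
x = -3.234 / -3.987 = 0.81114 → 81.11% Ln-77, 18.89% Ln-81.

Ln-77: 81.11%, Ln-81: 18.89%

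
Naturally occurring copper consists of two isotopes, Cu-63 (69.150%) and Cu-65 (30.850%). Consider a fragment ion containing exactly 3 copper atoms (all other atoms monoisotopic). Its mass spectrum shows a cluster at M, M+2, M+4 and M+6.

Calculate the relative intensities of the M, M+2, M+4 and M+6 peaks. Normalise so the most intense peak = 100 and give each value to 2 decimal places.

The 3 Cu atoms are independent, so intensities follow the terms of (0.69150 + 0.30850)^3.
P(M) = 0.69150^3 = 0.330656
P(M+2) = 3 × 0.69150^2 × 0.30850^1 = 0.442548
P(M+4) = 3 × 0.69150^1 × 0.30850^2 = 0.197435
P(M+6) = 0.30850^3 = 0.029361
The M+2 peak is largest (0.442548); scaling to 100 gives 74.72 : 100.00 : 44.61 : 6.63.

74.72 : 100.00 : 44.61 : 6.63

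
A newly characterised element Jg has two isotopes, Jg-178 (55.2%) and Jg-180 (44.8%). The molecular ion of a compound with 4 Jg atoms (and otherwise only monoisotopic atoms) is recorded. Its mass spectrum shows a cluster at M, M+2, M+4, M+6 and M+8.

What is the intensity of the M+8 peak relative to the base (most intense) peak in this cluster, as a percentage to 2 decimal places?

10.98%

Binomial terms of (0.552 + 0.448)^4: M 0.0928, M+2 0.3014, M+4 0.3669, M+6 0.1985, M+8 0.0403 → M+4 is the base peak.
P(M+4) = C(4,2) × 0.552^2 × 0.448^2 = 6 × 0.304704 × 0.200704 = 0.366932 (base)
P(M+8) = C(4,4) × 0.552^0 × 0.448^4 = 1 × 1.0000 × 0.0402821 = 0.040282
Relative intensity = 0.040282 / 0.366932 × 100 = 10.98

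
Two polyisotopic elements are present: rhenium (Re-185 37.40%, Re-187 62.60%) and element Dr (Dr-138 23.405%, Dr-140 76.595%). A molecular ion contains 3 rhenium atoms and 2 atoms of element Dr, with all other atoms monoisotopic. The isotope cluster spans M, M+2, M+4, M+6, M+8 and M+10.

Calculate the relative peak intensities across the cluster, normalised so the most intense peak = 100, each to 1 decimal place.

Rhenium pattern (n=3): 0.05231362 : 0.26268713 : 0.43968487 : 0.24531438
Element Dr pattern (n=2): 0.0547794 : 0.3585412 : 0.5866794
Convolve the two distributions (both contribute in 2-u steps):
  M: 0.05231362×0.0547794 = 0.002866
  M+2: 0.05231362×0.3585412 + 0.26268713×0.0547794 = 0.033146
  M+4: 0.05231362×0.5866794 + 0.26268713×0.3585412 + 0.43968487×0.0547794 = 0.148961
  M+6: 0.26268713×0.5866794 + 0.43968487×0.3585412 + 0.24531438×0.0547794 = 0.325196
  M+8: 0.43968487×0.5866794 + 0.24531438×0.3585412 = 0.345909
  M+10: 0.24531438×0.5866794 = 0.143921
Scale to base peak (0.345909) = 100: 0.8 : 9.6 : 43.1 : 94.0 : 100.0 : 41.6

0.8 : 9.6 : 43.1 : 94.0 : 100.0 : 41.6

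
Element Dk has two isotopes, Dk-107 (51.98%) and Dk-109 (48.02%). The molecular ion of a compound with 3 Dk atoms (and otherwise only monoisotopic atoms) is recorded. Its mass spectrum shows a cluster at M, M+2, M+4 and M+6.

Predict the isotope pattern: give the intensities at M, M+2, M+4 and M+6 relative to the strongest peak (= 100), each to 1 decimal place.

The 3 Dk atoms are independent, so intensities follow the terms of (0.5198 + 0.4802)^3.
P(M) = 0.5198^3 = 0.140446
P(M+2) = 3 × 0.5198^2 × 0.4802^1 = 0.389239
P(M+4) = 3 × 0.5198^1 × 0.4802^2 = 0.359585
P(M+6) = 0.4802^3 = 0.110730
The M+2 peak is largest (0.389239); scaling to 100 gives 36.1 : 100.0 : 92.4 : 28.4.

36.1 : 100.0 : 92.4 : 28.4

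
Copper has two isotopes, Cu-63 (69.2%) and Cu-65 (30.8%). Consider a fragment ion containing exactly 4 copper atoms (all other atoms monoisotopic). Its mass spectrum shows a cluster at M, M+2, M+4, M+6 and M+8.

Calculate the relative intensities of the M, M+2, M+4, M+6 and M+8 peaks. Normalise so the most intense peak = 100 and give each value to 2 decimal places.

Each Cu atom is independently Cu-63 (p = 0.692) or Cu-65 (q = 0.308); the cluster is the binomial expansion (p + q)^4.
P(M) = 0.692^4 = 0.229311
P(M+2) = 4 × 0.692^3 × 0.308^1 = 0.408253
P(M+4) = 6 × 0.692^2 × 0.308^2 = 0.272562
P(M+6) = 4 × 0.692^1 × 0.308^3 = 0.080876
P(M+8) = 0.308^4 = 0.008999
The M+2 peak is largest (0.408253); scaling to 100 gives 56.17 : 100.00 : 66.76 : 19.81 : 2.20.

56.17 : 100.00 : 66.76 : 19.81 : 2.20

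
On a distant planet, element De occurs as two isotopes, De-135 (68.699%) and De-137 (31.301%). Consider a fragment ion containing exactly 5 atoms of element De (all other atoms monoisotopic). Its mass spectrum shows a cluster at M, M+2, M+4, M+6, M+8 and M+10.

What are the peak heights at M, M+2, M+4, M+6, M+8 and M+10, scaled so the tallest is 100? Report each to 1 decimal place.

The 5 De atoms are independent, so intensities follow the terms of (0.68699 + 0.31301)^5.
P(M) = 0.68699^5 = 0.153021
P(M+2) = 5 × 0.68699^4 × 0.31301^1 = 0.348602
P(M+4) = 10 × 0.68699^3 × 0.31301^2 = 0.317664
P(M+6) = 10 × 0.68699^2 × 0.31301^3 = 0.144736
P(M+8) = 5 × 0.68699^1 × 0.31301^4 = 0.032973
P(M+10) = 0.31301^5 = 0.003005
The M+2 peak is largest (0.348602); scaling to 100 gives 43.9 : 100.0 : 91.1 : 41.5 : 9.5 : 0.9.

43.9 : 100.0 : 91.1 : 41.5 : 9.5 : 0.9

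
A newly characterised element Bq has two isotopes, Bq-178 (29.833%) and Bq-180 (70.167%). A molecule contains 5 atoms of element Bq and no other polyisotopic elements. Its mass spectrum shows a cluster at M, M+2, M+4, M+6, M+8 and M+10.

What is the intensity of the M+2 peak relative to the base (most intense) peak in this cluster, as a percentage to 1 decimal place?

(0.29833 + 0.70167)^5 gives M 0.0024, M+2 0.0278, M+4 0.1307, M+6 0.3075, M+8 0.3616, M+10 0.1701; the largest is M+8.
P(M+8) = C(5,4) × 0.29833^1 × 0.70167^4 = 5 × 0.29833 × 0.24239945 = 0.361575 (base)
P(M+2) = C(5,1) × 0.29833^4 × 0.70167^1 = 5 × 0.00792114 × 0.70167 = 0.027790
Relative intensity = 0.027790 / 0.361575 × 100 = 7.7

7.7%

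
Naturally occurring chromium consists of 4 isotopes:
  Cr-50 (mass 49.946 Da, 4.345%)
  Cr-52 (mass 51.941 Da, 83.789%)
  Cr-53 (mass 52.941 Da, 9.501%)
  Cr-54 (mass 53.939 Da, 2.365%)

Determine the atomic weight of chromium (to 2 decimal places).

52.00 Da

Ar = Σ fᵢ·mᵢ = 0.04345 × 49.946 + 0.83789 × 51.941 + 0.09501 × 52.941 + 0.02365 × 53.939
= 2.1702 + 43.5208 + 5.0299 + 1.2757 = 51.9966 Da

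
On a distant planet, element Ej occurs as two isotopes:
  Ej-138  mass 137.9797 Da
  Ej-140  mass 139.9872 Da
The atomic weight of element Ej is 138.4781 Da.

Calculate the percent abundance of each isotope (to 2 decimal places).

Ej-138: 75.17%, Ej-140: 24.83%

Writing the weighted mean with unknown fraction x of Ej-138:
137.9797·x + 139.9872·(1 − x) = 138.4781
(137.9797 − 139.9872)·x = 138.4781 − 139.9872
x = -1.5091 / -2.0075 = 0.75173 → 75.17% Ej-138, 24.83% Ej-140.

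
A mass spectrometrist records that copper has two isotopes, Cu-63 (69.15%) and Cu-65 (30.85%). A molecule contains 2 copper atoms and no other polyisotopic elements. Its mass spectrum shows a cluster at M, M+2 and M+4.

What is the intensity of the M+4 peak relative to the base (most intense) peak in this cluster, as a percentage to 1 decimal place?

19.9%

Term probabilities: M 0.4782, M+2 0.4267, M+4 0.0952. Base peak = M.
P(M) = C(2,0) × 0.6915^2 × 0.3085^0 = 1 × 0.47817225 × 1.0000 = 0.478172 (base)
P(M+4) = C(2,2) × 0.6915^0 × 0.3085^2 = 1 × 1.0000 × 0.09517225 = 0.095172
Relative intensity = 0.095172 / 0.478172 × 100 = 19.9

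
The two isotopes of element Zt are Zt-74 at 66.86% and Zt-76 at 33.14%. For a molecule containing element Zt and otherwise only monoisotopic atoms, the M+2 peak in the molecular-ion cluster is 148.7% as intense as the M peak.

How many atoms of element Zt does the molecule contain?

3

The M+2/M ratio from n Zt atoms is n · q/p = n · 0.3314/0.6686.
n = 1.487 × 0.6686/0.3314 = 3.00 ≈ 3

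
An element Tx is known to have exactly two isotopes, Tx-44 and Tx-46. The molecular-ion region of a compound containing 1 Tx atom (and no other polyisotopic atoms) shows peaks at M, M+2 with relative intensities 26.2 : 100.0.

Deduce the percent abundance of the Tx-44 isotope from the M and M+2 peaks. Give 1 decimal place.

20.8%

If p is the fraction of Tx that is Tx-44, then I(M+2)/I(M) = [C(1,1)·p^0·(1−p)] / p^1 = 1·(1−p)/p = 100.0/26.2 = 3.8168
(1−p)/p = 3.8168/1 = 3.8168  ⇒  p = 1/(1 + 3.8168) = 0.2076
Tx-44: 20.8%, Tx-46: 79.2%.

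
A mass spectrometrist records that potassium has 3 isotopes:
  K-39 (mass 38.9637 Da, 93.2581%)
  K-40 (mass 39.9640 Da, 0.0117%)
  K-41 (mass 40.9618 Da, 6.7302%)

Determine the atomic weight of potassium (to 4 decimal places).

39.0983 Da

The abundance-weighted mean is 0.932581 × 38.9637 + 0.000117 × 39.9640 + 0.067302 × 40.9618
= 36.33681 + 0.00468 + 2.75681 = 39.09830 Da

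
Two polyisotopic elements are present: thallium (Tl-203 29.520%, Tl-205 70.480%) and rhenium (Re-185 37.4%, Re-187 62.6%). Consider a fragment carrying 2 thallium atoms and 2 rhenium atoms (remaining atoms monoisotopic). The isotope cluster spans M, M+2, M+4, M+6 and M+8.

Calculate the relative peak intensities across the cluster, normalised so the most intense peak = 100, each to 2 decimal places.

Thallium pattern (n=2): 0.08714304 : 0.41611392 : 0.49674304
Rhenium pattern (n=2): 0.139876 : 0.468248 : 0.391876
Convolve the two distributions (both contribute in 2-u steps):
  M: 0.08714304×0.139876 = 0.012189
  M+2: 0.08714304×0.468248 + 0.41611392×0.139876 = 0.099009
  M+4: 0.08714304×0.391876 + 0.41611392×0.468248 + 0.49674304×0.139876 = 0.298476
  M+6: 0.41611392×0.391876 + 0.49674304×0.468248 = 0.395664
  M+8: 0.49674304×0.391876 = 0.194662
Scale to base peak (0.395664) = 100: 3.08 : 25.02 : 75.44 : 100.00 : 49.20

3.08 : 25.02 : 75.44 : 100.00 : 49.20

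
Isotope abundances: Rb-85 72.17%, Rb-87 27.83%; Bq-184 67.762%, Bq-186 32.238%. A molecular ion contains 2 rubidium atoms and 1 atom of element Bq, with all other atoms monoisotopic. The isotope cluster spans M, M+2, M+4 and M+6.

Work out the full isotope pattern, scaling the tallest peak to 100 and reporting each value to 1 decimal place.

Rubidium pattern (n=2): 0.52085089 : 0.40169822 : 0.07745089
Element Bq pattern (n=1): 0.67762 : 0.32238
Convolve the two distributions (both contribute in 2-u steps):
  M: 0.52085089×0.67762 = 0.352939
  M+2: 0.52085089×0.32238 + 0.40169822×0.67762 = 0.440111
  M+4: 0.40169822×0.32238 + 0.07745089×0.67762 = 0.181982
  M+6: 0.07745089×0.32238 = 0.024969
Scale to base peak (0.440111) = 100: 80.2 : 100.0 : 41.3 : 5.7

80.2 : 100.0 : 41.3 : 5.7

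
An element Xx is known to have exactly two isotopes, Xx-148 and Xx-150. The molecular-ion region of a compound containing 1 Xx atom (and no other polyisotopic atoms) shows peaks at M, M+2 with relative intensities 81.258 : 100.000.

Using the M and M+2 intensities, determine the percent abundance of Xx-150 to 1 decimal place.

Let p = fractional abundance of Xx-148. I(M+2)/I(M) = [C(1,1)·p^0·(1−p)] / p^1 = 1·(1−p)/p = 100.000/81.258 = 1.2306
(1−p)/p = 1.2306/1 = 1.2306  ⇒  p = 1/(1 + 1.2306) = 0.4483
Xx-148: 44.8%, Xx-150: 55.2%.

55.2%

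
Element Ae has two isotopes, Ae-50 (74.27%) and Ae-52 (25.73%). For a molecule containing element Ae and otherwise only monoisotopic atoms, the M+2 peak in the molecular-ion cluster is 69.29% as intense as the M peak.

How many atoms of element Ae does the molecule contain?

2

With n Ae atoms, P(M+2)/P(M) = C(n,1)·p^(n−1)q / p^n = n·q/p = n · 0.2573/0.7427.
n = 0.6929 × 0.7427/0.2573 = 2.00 ≈ 2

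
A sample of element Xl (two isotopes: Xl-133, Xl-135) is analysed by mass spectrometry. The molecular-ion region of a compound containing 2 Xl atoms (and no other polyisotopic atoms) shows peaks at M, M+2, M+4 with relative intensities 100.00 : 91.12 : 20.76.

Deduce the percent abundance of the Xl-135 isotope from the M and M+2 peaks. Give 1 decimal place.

31.3%

Let p = fractional abundance of Xl-133. I(M+2)/I(M) = [C(2,1)·p^1·(1−p)] / p^2 = 2·(1−p)/p = 91.12/100.00 = 0.9112
(1−p)/p = 0.9112/2 = 0.4556  ⇒  p = 1/(1 + 0.4556) = 0.6870
Xl-133: 68.7%, Xl-135: 31.3%.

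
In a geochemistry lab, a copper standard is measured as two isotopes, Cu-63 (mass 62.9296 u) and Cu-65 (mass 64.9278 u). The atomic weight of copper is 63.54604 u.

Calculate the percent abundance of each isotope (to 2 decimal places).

Writing the weighted mean with unknown fraction x of Cu-63:
62.9296·x + 64.9278·(1 − x) = 63.54604
(62.9296 − 64.9278)·x = 63.54604 − 64.9278
x = -1.38176 / -1.9982 = 0.69150 → 69.15% Cu-63, 30.85% Cu-65.

Cu-63: 69.15%, Cu-65: 30.85%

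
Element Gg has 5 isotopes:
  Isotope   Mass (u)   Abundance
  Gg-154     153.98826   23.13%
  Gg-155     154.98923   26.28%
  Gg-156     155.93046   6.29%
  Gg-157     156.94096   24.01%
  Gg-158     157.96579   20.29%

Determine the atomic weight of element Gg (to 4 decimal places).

155.8895 u

The abundance-weighted mean is 0.2313 × 153.98826 + 0.2628 × 154.98923 + 0.0629 × 155.93046 + 0.2401 × 156.94096 + 0.2029 × 157.96579
= 35.617485 + 40.731170 + 9.808026 + 37.681524 + 32.051259 = 155.889464 u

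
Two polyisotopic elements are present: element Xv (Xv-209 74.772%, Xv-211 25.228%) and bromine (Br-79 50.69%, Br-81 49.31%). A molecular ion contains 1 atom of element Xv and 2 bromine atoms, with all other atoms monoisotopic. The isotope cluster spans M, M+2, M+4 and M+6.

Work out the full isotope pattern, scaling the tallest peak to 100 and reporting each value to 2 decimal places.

43.80 : 100.00 : 70.20 : 13.99

Element Xv pattern (n=1): 0.74772 : 0.25228
Bromine pattern (n=2): 0.25694761 : 0.49990478 : 0.24314761
Convolve the two distributions (both contribute in 2-u steps):
  M: 0.74772×0.25694761 = 0.192125
  M+2: 0.74772×0.49990478 + 0.25228×0.25694761 = 0.438612
  M+4: 0.74772×0.24314761 + 0.25228×0.49990478 = 0.307922
  M+6: 0.25228×0.24314761 = 0.061341
Scale to base peak (0.438612) = 100: 43.80 : 100.00 : 70.20 : 13.99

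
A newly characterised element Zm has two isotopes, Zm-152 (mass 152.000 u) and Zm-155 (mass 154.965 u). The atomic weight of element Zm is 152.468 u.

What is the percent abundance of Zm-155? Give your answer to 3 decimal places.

Writing the weighted mean with unknown fraction x of Zm-152:
152.000·x + 154.965·(1 − x) = 152.468
(152.000 − 154.965)·x = 152.468 − 154.965
x = -2.497 / -2.965 = 0.84216 → 84.216% Zm-152, 15.784% Zm-155.

15.784%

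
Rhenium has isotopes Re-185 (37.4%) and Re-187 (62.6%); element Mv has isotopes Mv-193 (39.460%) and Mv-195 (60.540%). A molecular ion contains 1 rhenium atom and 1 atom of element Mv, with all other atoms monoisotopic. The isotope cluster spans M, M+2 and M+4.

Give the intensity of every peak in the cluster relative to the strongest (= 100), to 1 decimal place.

31.2 : 100.0 : 80.0

Rhenium pattern (n=1): 0.3740 : 0.6260
Element Mv pattern (n=1): 0.3946 : 0.6054
Convolve the two distributions (both contribute in 2-u steps):
  M: 0.3740×0.3946 = 0.147580
  M+2: 0.3740×0.6054 + 0.6260×0.3946 = 0.473439
  M+4: 0.6260×0.6054 = 0.378980
Scale to base peak (0.473439) = 100: 31.2 : 100.0 : 80.0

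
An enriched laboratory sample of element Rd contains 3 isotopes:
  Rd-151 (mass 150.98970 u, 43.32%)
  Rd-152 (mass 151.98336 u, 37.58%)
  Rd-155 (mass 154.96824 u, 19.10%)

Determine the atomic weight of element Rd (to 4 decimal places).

Ar = Σ fᵢ·mᵢ = 0.4332 × 150.98970 + 0.3758 × 151.98336 + 0.1910 × 154.96824
= 65.408738 + 57.115347 + 29.598934 = 152.123019 u

152.1230 u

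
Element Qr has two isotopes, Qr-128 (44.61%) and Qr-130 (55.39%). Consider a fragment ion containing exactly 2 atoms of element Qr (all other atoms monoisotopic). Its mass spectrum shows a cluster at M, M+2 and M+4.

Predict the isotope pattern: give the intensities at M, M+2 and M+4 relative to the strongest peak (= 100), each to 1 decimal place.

40.3 : 100.0 : 62.1

Expanding (0.4461 + 0.5539)^2:
P(M) = 0.4461^2 = 0.199005
P(M+2) = 2 × 0.4461^1 × 0.5539^1 = 0.494190
P(M+4) = 0.5539^2 = 0.306805
The M+2 peak is largest (0.494190); scaling to 100 gives 40.3 : 100.0 : 62.1.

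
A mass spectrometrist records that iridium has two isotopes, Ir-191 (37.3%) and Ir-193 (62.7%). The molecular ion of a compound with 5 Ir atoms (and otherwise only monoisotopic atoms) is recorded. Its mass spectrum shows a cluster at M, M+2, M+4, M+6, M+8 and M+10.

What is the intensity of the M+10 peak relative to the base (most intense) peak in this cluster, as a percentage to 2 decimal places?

28.26%

Term probabilities: M 0.0072, M+2 0.0607, M+4 0.2040, M+6 0.3429, M+8 0.2882, M+10 0.0969. Base peak = M+6.
P(M+6) = C(5,3) × 0.373^2 × 0.627^3 = 10 × 0.139129 × 0.24649188 = 0.342942 (base)
P(M+10) = C(5,5) × 0.373^0 × 0.627^5 = 1 × 1.0000 × 0.09690311 = 0.096903
Relative intensity = 0.096903 / 0.342942 × 100 = 28.26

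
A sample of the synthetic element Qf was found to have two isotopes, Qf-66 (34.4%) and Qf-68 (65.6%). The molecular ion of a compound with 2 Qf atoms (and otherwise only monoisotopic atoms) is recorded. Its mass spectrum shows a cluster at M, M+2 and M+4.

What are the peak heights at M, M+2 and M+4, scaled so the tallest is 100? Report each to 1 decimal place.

26.2 : 100.0 : 95.3

Expanding (0.344 + 0.656)^2:
P(M) = 0.344^2 = 0.118336
P(M+2) = 2 × 0.344^1 × 0.656^1 = 0.451328
P(M+4) = 0.656^2 = 0.430336
The M+2 peak is largest (0.451328); scaling to 100 gives 26.2 : 100.0 : 95.3.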